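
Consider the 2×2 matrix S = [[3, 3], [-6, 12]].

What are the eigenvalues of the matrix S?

det(S - λI) = (3 - λ)(12 - λ) - (3)·(-6) = λ^2 - 15λ + 54.
This factors as (λ - 6)·(λ - 9) = 0.
Eigenvalues: 6, 9.

6, 9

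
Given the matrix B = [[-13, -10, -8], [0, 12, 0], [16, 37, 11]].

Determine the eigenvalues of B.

-5, 3, 12

The characteristic polynomial is p(lambda) = det(lambda·I - B).
Cofactor expansion gives p(lambda) = lambda^3 - 10·lambda^2 - 39·lambda + 180.
Since p(3) = 0, lambda = 3 is a root.
Dividing by (lambda - 3) leaves lambda^2 - 7·lambda - 60.
The quadratic factors as (lambda + 5)·(lambda - 12).
Eigenvalues: -5, 3, 12.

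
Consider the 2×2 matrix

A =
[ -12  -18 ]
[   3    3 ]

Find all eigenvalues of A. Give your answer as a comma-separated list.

det(A - λI) = (-12 - λ)(3 - λ) - (-18)·(3) = λ^2 + 9λ + 18.
This factors as (λ + 6)·(λ + 3) = 0.
Eigenvalues: -6, -3.

-6, -3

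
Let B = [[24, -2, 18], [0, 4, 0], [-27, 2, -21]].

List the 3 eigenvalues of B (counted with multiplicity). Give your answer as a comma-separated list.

-3, 4, 6

Set up det(tI - B) = 0.
Expanding the 3×3 determinant: p(t) = t^3 - 7t^2 - 6t + 72.
Try t = -3: p(-3) = 0, so -3 is a root.
Factor out (t + 3): p(t) = (t + 3)·(t^2 - 10t + 24).
The quadratic factors as (t - 4)·(t - 6).
Eigenvalues: -3, 4, 6.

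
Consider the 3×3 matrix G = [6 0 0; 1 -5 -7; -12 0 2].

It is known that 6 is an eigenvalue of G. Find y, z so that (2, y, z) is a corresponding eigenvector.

4, -6

We need (G - 6I)v = 0.
G - 6I = [[0, 0, 0], [1, -11, -7], [-12, 0, -4]].
Row 1: (0)·2 + (0)·y + (0)·z = 0
Row 2: (1)·2 + (-11)·y + (-7)·z = 0
Row 3: (-12)·2 + (0)·y + (-4)·z = 0
Solving gives y = 4, z = -6.
Check: G·(2, 4, -6) = (12, 24, -36) = 6·(2, 4, -6).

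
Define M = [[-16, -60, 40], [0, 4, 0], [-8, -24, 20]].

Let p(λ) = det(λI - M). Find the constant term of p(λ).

p(λ) = λ^3 - 8λ^2 + 16λ.
The constant term is 0.

0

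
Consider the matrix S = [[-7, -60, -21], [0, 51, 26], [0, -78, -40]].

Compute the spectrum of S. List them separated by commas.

-7, -1, 12

Compute the characteristic polynomial p(r) = det(rI - S).
Expanding the 3×3 determinant: p(r) = r^3 - 4r^2 - 89r - 84.
Since p(12) = 0, r = 12 is a root.
Factor out (r - 12): p(r) = (r - 12)·(r^2 + 8r + 7).
The quadratic factors as (r + 7)·(r + 1).
Eigenvalues: -7, -1, 12.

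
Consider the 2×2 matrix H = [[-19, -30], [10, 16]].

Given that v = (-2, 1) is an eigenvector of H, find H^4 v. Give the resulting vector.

(-512, 256)

First find the eigenvalue: Hv = (8, -4) = -4·(-2, 1), so λ = -4.
Then H^4 v = λ^4·v = (-4)^4·(-2, 1) = 256·(-2, 1) = (-512, 256).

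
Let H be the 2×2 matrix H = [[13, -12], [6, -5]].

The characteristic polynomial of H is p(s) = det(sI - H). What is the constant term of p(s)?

7

p(s) = s^2 - 8s + 7.
The constant term is 7.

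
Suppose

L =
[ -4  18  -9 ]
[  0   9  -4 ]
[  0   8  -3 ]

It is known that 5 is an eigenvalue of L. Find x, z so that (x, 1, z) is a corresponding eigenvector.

We need (L - 5I)v = 0.
L - 5I = [[-9, 18, -9], [0, 4, -4], [0, 8, -8]].
Row 1: (-9)·x + (18)·1 + (-9)·z = 0
Row 2: (0)·x + (4)·1 + (-4)·z = 0
Row 3: (0)·x + (8)·1 + (-8)·z = 0
Solving gives x = 1, z = 1.
Check: L·(1, 1, 1) = (5, 5, 5) = 5·(1, 1, 1).

1, 1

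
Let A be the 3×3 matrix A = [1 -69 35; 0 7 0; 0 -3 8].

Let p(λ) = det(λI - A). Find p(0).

p(0) = det(0·I − A) = det(−A) = (−1)^3·det(A).
det(A) = 56, so p(0) = -56.

-56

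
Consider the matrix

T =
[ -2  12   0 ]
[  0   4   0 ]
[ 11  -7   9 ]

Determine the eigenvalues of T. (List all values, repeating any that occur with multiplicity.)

-2, 4, 9

The characteristic polynomial is p(lambda) = det(lambda·I - T).
Expanding the 3×3 determinant: p(lambda) = lambda^3 - 11·lambda^2 + 10·lambda + 72.
Try lambda = 9: p(9) = 0, so 9 is a root.
Factor out (lambda - 9): p(lambda) = (lambda - 9)·(lambda^2 - 2·lambda - 8).
The quadratic factors as (lambda + 2)·(lambda - 4).
Eigenvalues: -2, 4, 9.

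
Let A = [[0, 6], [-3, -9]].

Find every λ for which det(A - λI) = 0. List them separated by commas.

det(A - sI) = (0 - s)(-9 - s) - (6)·(-3) = s^2 + 9s + 18.
This factors as (s + 6)·(s + 3) = 0.
Eigenvalues: -6, -3.

-6, -3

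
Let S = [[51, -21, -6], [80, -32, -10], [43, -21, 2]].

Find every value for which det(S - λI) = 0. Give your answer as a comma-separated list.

Set up det(λI - S) = 0.
Cofactor expansion gives p(λ) = λ^3 - 21λ^2 + 134λ - 240.
Rational-root test: λ = 3 gives p(3) = 0.
Factor out (λ - 3): p(λ) = (λ - 3)·(λ^2 - 18λ + 80).
The quadratic factors as (λ - 8)·(λ - 10).
Eigenvalues: 3, 8, 10.

3, 8, 10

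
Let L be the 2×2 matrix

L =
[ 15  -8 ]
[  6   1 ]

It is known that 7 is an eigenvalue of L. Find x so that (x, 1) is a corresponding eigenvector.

1

We need (L - 7I)v = 0.
L - 7I = [[8, -8], [6, -6]].
Row 1: (8)·x + (-8)·1 = 0
Row 2: (6)·x + (-6)·1 = 0
Solving gives x = 1.
Check: L·(1, 1) = (7, 7) = 7·(1, 1).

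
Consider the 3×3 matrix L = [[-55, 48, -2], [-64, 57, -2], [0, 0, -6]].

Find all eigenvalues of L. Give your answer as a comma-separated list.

Compute the characteristic polynomial p(r) = det(rI - L).
Expanding the 3×3 determinant: p(r) = r^3 + 4r^2 - 75r - 378.
Try r = -7: p(-7) = 0, so -7 is a root.
Dividing by (r + 7) leaves r^2 - 3r - 54.
The quadratic factors as (r + 6)·(r - 9).
Eigenvalues: -7, -6, 9.

-7, -6, 9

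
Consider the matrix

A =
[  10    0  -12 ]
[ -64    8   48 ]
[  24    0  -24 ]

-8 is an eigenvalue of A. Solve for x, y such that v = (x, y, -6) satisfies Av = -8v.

-4, 2

We need (A + 8I)v = 0.
A + 8I = [[18, 0, -12], [-64, 16, 48], [24, 0, -16]].
Row 1: (18)·x + (0)·y + (-12)·-6 = 0
Row 2: (-64)·x + (16)·y + (48)·-6 = 0
Row 3: (24)·x + (0)·y + (-16)·-6 = 0
Solving gives x = -4, y = 2.
Check: A·(-4, 2, -6) = (32, -16, 48) = -8·(-4, 2, -6).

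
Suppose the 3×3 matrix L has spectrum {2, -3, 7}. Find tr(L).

6

trace(L) is the sum of the eigenvalues: (2) + (-3) + (7) = 6.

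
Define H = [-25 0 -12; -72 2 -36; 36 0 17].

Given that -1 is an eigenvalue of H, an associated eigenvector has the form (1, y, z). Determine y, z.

We need (H + 1I)v = 0.
H + 1I = [[-24, 0, -12], [-72, 3, -36], [36, 0, 18]].
Row 1: (-24)·1 + (0)·y + (-12)·z = 0
Row 2: (-72)·1 + (3)·y + (-36)·z = 0
Row 3: (36)·1 + (0)·y + (18)·z = 0
Solving gives y = 0, z = -2.
Check: H·(1, 0, -2) = (-1, 0, 2) = -1·(1, 0, -2).

0, -2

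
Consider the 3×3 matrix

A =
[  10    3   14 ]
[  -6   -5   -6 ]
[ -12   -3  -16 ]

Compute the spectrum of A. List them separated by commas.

-5, -4, -2

Compute the characteristic polynomial p(λ) = det(λI - A).
Cofactor expansion gives p(λ) = λ^3 + 11λ^2 + 38λ + 40.
Try λ = -2: p(-2) = 0, so -2 is a root.
Factor out (λ + 2): p(λ) = (λ + 2)·(λ^2 + 9λ + 20).
The quadratic factors as (λ + 5)·(λ + 4).
Eigenvalues: -5, -4, -2.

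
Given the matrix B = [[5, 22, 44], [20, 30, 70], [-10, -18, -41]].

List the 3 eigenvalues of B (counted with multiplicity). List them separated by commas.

The characteristic polynomial is p(r) = det(rI - B).
Expanding the 3×3 determinant: p(r) = r^3 + 6r^2 - 25r - 150.
Rational-root test: r = -5 gives p(-5) = 0.
Dividing by (r + 5) leaves r^2 + r - 30.
The quadratic factors as (r + 6)·(r - 5).
Eigenvalues: -6, -5, 5.

-6, -5, 5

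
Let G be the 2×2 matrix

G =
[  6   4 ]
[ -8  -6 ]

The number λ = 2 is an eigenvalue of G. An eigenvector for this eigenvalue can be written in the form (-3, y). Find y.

We need (G - 2I)v = 0.
G - 2I = [[4, 4], [-8, -8]].
Row 1: (4)·-3 + (4)·y = 0
Row 2: (-8)·-3 + (-8)·y = 0
Solving gives y = 3.
Check: G·(-3, 3) = (-6, 6) = 2·(-3, 3).

3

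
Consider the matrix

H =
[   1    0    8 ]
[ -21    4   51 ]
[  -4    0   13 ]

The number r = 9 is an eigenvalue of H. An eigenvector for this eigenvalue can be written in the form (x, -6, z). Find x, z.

-1, -1

We need (H - 9I)v = 0.
H - 9I = [[-8, 0, 8], [-21, -5, 51], [-4, 0, 4]].
Row 1: (-8)·x + (0)·-6 + (8)·z = 0
Row 2: (-21)·x + (-5)·-6 + (51)·z = 0
Row 3: (-4)·x + (0)·-6 + (4)·z = 0
Solving gives x = -1, z = -1.
Check: H·(-1, -6, -1) = (-9, -54, -9) = 9·(-1, -6, -1).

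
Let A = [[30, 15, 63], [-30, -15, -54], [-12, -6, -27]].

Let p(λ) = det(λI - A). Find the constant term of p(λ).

0

p(λ) = λ^3 + 12λ^2 + 27λ.
The constant term is 0.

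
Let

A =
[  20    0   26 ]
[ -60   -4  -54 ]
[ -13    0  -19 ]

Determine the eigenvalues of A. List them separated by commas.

-6, -4, 7

Set up det(sI - A) = 0.
Cofactor expansion gives p(s) = s^3 + 3s^2 - 46s - 168.
Try s = -4: p(-4) = 0, so -4 is a root.
Dividing by (s + 4) leaves s^2 - s - 42.
The quadratic factors as (s + 6)·(s - 7).
Eigenvalues: -6, -4, 7.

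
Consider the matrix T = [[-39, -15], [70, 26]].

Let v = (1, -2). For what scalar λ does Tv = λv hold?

Compute Tv: T·(1, -2) = (-9, 18).
Since Tv = λv, compare component 1: -9 = λ·1, so λ = -9.

-9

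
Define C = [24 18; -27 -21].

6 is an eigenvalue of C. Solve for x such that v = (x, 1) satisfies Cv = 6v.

We need (C - 6I)v = 0.
C - 6I = [[18, 18], [-27, -27]].
Row 1: (18)·x + (18)·1 = 0
Row 2: (-27)·x + (-27)·1 = 0
Solving gives x = -1.
Check: C·(-1, 1) = (-6, 6) = 6·(-1, 1).

-1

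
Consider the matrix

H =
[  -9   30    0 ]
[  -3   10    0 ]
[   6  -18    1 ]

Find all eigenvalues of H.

0, 1, 1

Set up det(sI - H) = 0.
Expanding the 3×3 determinant: p(s) = s^3 - 2s^2 + s.
Try s = 0: p(0) = 0, so 0 is a root.
Factor out s: p(s) = s·(s^2 - 2s + 1).
The quadratic factor is (s - 1)^2.
Eigenvalues: 0, 1, 1.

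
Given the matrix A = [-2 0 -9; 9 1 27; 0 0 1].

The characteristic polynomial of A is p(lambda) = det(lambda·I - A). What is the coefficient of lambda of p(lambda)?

p(lambda) = lambda^3 - 3·lambda + 2.
The coefficient of lambda is -3.

-3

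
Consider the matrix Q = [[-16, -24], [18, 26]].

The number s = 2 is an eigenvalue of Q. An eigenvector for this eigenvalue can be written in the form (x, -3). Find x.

4

We need (Q - 2I)v = 0.
Q - 2I = [[-18, -24], [18, 24]].
Row 1: (-18)·x + (-24)·-3 = 0
Row 2: (18)·x + (24)·-3 = 0
Solving gives x = 4.
Check: Q·(4, -3) = (8, -6) = 2·(4, -3).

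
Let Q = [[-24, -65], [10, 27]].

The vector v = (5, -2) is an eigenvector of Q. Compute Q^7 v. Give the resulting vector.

First find the eigenvalue: Qv = (10, -4) = 2·(5, -2), so λ = 2.
Then Q^7 v = λ^7·v = 2^7·(5, -2) = 128·(5, -2) = (640, -256).

(640, -256)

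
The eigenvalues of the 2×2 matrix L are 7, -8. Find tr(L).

-1

trace(L) is the sum of the eigenvalues: (7) + (-8) = -1.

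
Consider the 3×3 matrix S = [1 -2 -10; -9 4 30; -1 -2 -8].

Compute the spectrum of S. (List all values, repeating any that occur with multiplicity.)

Set up det(λI - S) = 0.
Cofactor expansion gives p(λ) = λ^3 + 3λ^2 - 4λ - 12.
Rational-root test: λ = 2 gives p(2) = 0.
Factor out (λ - 2): p(λ) = (λ - 2)·(λ^2 + 5λ + 6).
The quadratic factors as (λ + 3)·(λ + 2).
Eigenvalues: -3, -2, 2.

-3, -2, 2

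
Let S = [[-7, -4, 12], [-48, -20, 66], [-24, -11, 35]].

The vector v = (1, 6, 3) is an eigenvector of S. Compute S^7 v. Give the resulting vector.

First find the eigenvalue: Sv = (5, 30, 15) = 5·(1, 6, 3), so λ = 5.
Then S^7 v = λ^7·v = 5^7·(1, 6, 3) = 78125·(1, 6, 3) = (78125, 468750, 234375).

(78125, 468750, 234375)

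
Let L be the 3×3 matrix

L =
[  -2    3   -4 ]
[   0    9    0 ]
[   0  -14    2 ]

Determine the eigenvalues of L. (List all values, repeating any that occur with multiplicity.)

-2, 2, 9

Compute the characteristic polynomial p(s) = det(sI - L).
Cofactor expansion gives p(s) = s^3 - 9s^2 - 4s + 36.
Try s = 9: p(9) = 0, so 9 is a root.
Dividing by (s - 9) leaves s^2 - 4.
The quadratic factors as (s + 2)·(s - 2).
Eigenvalues: -2, 2, 9.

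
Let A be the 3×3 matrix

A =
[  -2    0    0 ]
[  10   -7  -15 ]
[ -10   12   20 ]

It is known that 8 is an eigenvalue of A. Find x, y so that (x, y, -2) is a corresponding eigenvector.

We need (A - 8I)v = 0.
A - 8I = [[-10, 0, 0], [10, -15, -15], [-10, 12, 12]].
Row 1: (-10)·x + (0)·y + (0)·-2 = 0
Row 2: (10)·x + (-15)·y + (-15)·-2 = 0
Row 3: (-10)·x + (12)·y + (12)·-2 = 0
Solving gives x = 0, y = 2.
Check: A·(0, 2, -2) = (0, 16, -16) = 8·(0, 2, -2).

0, 2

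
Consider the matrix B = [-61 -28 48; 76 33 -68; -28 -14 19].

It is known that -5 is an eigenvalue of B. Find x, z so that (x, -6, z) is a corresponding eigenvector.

3, 0

We need (B + 5I)v = 0.
B + 5I = [[-56, -28, 48], [76, 38, -68], [-28, -14, 24]].
Row 1: (-56)·x + (-28)·-6 + (48)·z = 0
Row 2: (76)·x + (38)·-6 + (-68)·z = 0
Row 3: (-28)·x + (-14)·-6 + (24)·z = 0
Solving gives x = 3, z = 0.
Check: B·(3, -6, 0) = (-15, 30, 0) = -5·(3, -6, 0).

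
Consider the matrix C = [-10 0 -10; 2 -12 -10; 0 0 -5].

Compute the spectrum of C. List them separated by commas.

Compute the characteristic polynomial p(lambda) = det(lambda·I - C).
Expanding along the first row, p(lambda) = lambda^3 + 27·lambda^2 + 230·lambda + 600.
Rational-root test: lambda = -5 gives p(-5) = 0.
Factor out (lambda + 5): p(lambda) = (lambda + 5)·(lambda^2 + 22·lambda + 120).
The quadratic factors as (lambda + 12)·(lambda + 10).
Eigenvalues: -12, -10, -5.

-12, -10, -5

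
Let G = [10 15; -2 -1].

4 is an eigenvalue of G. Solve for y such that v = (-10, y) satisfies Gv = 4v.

4

We need (G - 4I)v = 0.
G - 4I = [[6, 15], [-2, -5]].
Row 1: (6)·-10 + (15)·y = 0
Row 2: (-2)·-10 + (-5)·y = 0
Solving gives y = 4.
Check: G·(-10, 4) = (-40, 16) = 4·(-10, 4).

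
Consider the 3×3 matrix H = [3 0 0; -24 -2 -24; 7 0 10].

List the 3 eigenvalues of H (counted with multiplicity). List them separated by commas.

-2, 3, 10

Set up det(tI - H) = 0.
Expanding the 3×3 determinant: p(t) = t^3 - 11t^2 + 4t + 60.
Since p(3) = 0, t = 3 is a root.
Factor out (t - 3): p(t) = (t - 3)·(t^2 - 8t - 20).
The quadratic factors as (t + 2)·(t - 10).
Eigenvalues: -2, 3, 10.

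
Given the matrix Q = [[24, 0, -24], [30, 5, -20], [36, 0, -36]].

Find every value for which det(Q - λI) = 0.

-12, 0, 5

Set up det(lambda·I - Q) = 0.
Expanding the 3×3 determinant: p(lambda) = lambda^3 + 7·lambda^2 - 60·lambda.
Since p(5) = 0, lambda = 5 is a root.
Factor out (lambda - 5): p(lambda) = (lambda - 5)·(lambda^2 + 12·lambda).
The quadratic factors as (lambda + 12)·lambda.
Eigenvalues: -12, 0, 5.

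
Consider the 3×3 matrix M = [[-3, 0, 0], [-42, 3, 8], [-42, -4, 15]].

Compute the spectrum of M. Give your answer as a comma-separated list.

-3, 7, 11

Compute the characteristic polynomial p(μ) = det(μI - M).
Cofactor expansion gives p(μ) = μ^3 - 15μ^2 + 23μ + 231.
Since p(11) = 0, μ = 11 is a root.
Dividing by (μ - 11) leaves μ^2 - 4μ - 21.
The quadratic factors as (μ + 3)·(μ - 7).
Eigenvalues: -3, 7, 11.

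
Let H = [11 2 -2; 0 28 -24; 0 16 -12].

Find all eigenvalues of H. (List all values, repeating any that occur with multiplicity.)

Set up det(lambda·I - H) = 0.
Expanding the 3×3 determinant: p(lambda) = lambda^3 - 27·lambda^2 + 224·lambda - 528.
Rational-root test: lambda = 4 gives p(4) = 0.
Dividing by (lambda - 4) leaves lambda^2 - 23·lambda + 132.
The quadratic factors as (lambda - 11)·(lambda - 12).
Eigenvalues: 4, 11, 12.

4, 11, 12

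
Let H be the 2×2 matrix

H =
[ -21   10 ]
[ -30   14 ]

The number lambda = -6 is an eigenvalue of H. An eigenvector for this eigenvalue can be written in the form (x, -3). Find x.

We need (H + 6I)v = 0.
H + 6I = [[-15, 10], [-30, 20]].
Row 1: (-15)·x + (10)·-3 = 0
Row 2: (-30)·x + (20)·-3 = 0
Solving gives x = -2.
Check: H·(-2, -3) = (12, 18) = -6·(-2, -3).

-2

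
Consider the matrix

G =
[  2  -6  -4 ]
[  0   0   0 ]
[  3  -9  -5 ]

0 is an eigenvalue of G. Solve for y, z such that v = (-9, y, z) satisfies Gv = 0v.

-3, 0

We need (G)v = 0.
G = [[2, -6, -4], [0, 0, 0], [3, -9, -5]].
Row 1: (2)·-9 + (-6)·y + (-4)·z = 0
Row 2: (0)·-9 + (0)·y + (0)·z = 0
Row 3: (3)·-9 + (-9)·y + (-5)·z = 0
Solving gives y = -3, z = 0.
Check: G·(-9, -3, 0) = (0, 0, 0) = 0·(-9, -3, 0).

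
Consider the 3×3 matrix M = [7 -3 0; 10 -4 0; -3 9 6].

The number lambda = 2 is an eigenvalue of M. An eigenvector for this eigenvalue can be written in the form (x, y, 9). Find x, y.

-3, -5

We need (M - 2I)v = 0.
M - 2I = [[5, -3, 0], [10, -6, 0], [-3, 9, 4]].
Row 1: (5)·x + (-3)·y + (0)·9 = 0
Row 2: (10)·x + (-6)·y + (0)·9 = 0
Row 3: (-3)·x + (9)·y + (4)·9 = 0
Solving gives x = -3, y = -5.
Check: M·(-3, -5, 9) = (-6, -10, 18) = 2·(-3, -5, 9).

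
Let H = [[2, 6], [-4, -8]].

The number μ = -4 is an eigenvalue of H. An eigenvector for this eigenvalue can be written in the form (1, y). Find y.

We need (H + 4I)v = 0.
H + 4I = [[6, 6], [-4, -4]].
Row 1: (6)·1 + (6)·y = 0
Row 2: (-4)·1 + (-4)·y = 0
Solving gives y = -1.
Check: H·(1, -1) = (-4, 4) = -4·(1, -1).

-1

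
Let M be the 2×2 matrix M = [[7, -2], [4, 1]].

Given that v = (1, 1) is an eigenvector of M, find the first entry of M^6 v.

15625

First find the eigenvalue: Mv = (5, 5) = 5·(1, 1), so λ = 5.
Then M^6 v = λ^6·v = 5^6·(1, 1) = 15625·(1, 1) = (15625, 15625).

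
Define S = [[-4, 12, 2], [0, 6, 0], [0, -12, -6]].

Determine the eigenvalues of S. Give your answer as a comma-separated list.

Compute the characteristic polynomial p(r) = det(rI - S).
Expanding along the first row, p(r) = r^3 + 4r^2 - 36r - 144.
Try r = -4: p(-4) = 0, so -4 is a root.
Dividing by (r + 4) leaves r^2 - 36.
The quadratic factors as (r + 6)·(r - 6).
Eigenvalues: -6, -4, 6.

-6, -4, 6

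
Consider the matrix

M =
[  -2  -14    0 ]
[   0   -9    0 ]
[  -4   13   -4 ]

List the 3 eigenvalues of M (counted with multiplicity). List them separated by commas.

Compute the characteristic polynomial p(λ) = det(λI - M).
Expanding the 3×3 determinant: p(λ) = λ^3 + 15λ^2 + 62λ + 72.
Try λ = -4: p(-4) = 0, so -4 is a root.
Dividing by (λ + 4) leaves λ^2 + 11λ + 18.
The quadratic factors as (λ + 9)·(λ + 2).
Eigenvalues: -9, -4, -2.

-9, -4, -2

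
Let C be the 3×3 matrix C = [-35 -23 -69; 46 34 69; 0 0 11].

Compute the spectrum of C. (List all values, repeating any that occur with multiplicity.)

The characteristic polynomial is p(t) = det(tI - C).
Expanding the 3×3 determinant: p(t) = t^3 - 10t^2 - 143t + 1452.
Rational-root test: t = 11 gives p(11) = 0.
Dividing by (t - 11) leaves t^2 + t - 132.
The quadratic factors as (t + 12)·(t - 11).
Eigenvalues: -12, 11, 11.

-12, 11, 11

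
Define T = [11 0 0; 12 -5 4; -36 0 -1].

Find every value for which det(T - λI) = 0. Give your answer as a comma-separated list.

-5, -1, 11

Compute the characteristic polynomial p(lambda) = det(lambda·I - T).
Cofactor expansion gives p(lambda) = lambda^3 - 5·lambda^2 - 61·lambda - 55.
Try lambda = -5: p(-5) = 0, so -5 is a root.
Factor out (lambda + 5): p(lambda) = (lambda + 5)·(lambda^2 - 10·lambda - 11).
The quadratic factors as (lambda + 1)·(lambda - 11).
Eigenvalues: -5, -1, 11.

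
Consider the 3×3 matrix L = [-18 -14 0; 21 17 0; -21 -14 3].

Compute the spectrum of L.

-4, 3, 3

Set up det(lambda·I - L) = 0.
Cofactor expansion gives p(lambda) = lambda^3 - 2·lambda^2 - 15·lambda + 36.
Rational-root test: lambda = 3 gives p(3) = 0.
Factor out (lambda - 3): p(lambda) = (lambda - 3)·(lambda^2 + lambda - 12).
The quadratic factors as (lambda + 4)·(lambda - 3).
Eigenvalues: -4, 3, 3.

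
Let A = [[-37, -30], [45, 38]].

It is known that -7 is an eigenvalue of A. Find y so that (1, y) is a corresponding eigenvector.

-1

We need (A + 7I)v = 0.
A + 7I = [[-30, -30], [45, 45]].
Row 1: (-30)·1 + (-30)·y = 0
Row 2: (45)·1 + (45)·y = 0
Solving gives y = -1.
Check: A·(1, -1) = (-7, 7) = -7·(1, -1).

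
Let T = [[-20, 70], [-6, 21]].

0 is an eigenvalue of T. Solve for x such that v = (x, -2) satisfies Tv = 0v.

We need (T)v = 0.
T = [[-20, 70], [-6, 21]].
Row 1: (-20)·x + (70)·-2 = 0
Row 2: (-6)·x + (21)·-2 = 0
Solving gives x = -7.
Check: T·(-7, -2) = (0, 0) = 0·(-7, -2).

-7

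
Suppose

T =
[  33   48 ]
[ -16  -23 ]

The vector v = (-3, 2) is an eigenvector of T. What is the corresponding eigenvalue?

1

Compute Tv: T·(-3, 2) = (-3, 2).
Since Tv = λv, compare component 1: -3 = λ·-3, so λ = 1.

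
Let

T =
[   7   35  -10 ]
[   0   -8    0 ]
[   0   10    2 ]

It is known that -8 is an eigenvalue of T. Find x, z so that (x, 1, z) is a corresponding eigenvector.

-3, -1

We need (T + 8I)v = 0.
T + 8I = [[15, 35, -10], [0, 0, 0], [0, 10, 10]].
Row 1: (15)·x + (35)·1 + (-10)·z = 0
Row 2: (0)·x + (0)·1 + (0)·z = 0
Row 3: (0)·x + (10)·1 + (10)·z = 0
Solving gives x = -3, z = -1.
Check: T·(-3, 1, -1) = (24, -8, 8) = -8·(-3, 1, -1).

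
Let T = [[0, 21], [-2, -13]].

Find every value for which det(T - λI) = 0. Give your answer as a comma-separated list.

-7, -6

det(T - sI) = (0 - s)(-13 - s) - (21)·(-2) = s^2 + 13s + 42.
This factors as (s + 7)·(s + 6) = 0.
Eigenvalues: -7, -6.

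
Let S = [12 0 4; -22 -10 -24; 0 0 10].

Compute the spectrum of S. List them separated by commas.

-10, 10, 12

Compute the characteristic polynomial p(s) = det(sI - S).
Expanding the 3×3 determinant: p(s) = s^3 - 12s^2 - 100s + 1200.
Rational-root test: s = -10 gives p(-10) = 0.
Dividing by (s + 10) leaves s^2 - 22s + 120.
The quadratic factors as (s - 10)·(s - 12).
Eigenvalues: -10, 10, 12.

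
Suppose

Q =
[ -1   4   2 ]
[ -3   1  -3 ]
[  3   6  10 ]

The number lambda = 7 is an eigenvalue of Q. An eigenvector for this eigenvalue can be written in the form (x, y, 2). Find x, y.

We need (Q - 7I)v = 0.
Q - 7I = [[-8, 4, 2], [-3, -6, -3], [3, 6, 3]].
Row 1: (-8)·x + (4)·y + (2)·2 = 0
Row 2: (-3)·x + (-6)·y + (-3)·2 = 0
Row 3: (3)·x + (6)·y + (3)·2 = 0
Solving gives x = 0, y = -1.
Check: Q·(0, -1, 2) = (0, -7, 14) = 7·(0, -1, 2).

0, -1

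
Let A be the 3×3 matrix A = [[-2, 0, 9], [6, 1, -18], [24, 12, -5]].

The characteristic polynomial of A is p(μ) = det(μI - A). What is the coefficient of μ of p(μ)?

p(μ) = μ^3 + 6μ^2 + 3μ - 10.
The coefficient of μ is 3.

3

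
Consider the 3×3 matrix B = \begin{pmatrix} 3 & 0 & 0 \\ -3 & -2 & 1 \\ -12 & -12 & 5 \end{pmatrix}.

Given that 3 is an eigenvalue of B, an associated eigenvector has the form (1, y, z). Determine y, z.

We need (B - 3I)v = 0.
B - 3I = [[0, 0, 0], [-3, -5, 1], [-12, -12, 2]].
Row 1: (0)·1 + (0)·y + (0)·z = 0
Row 2: (-3)·1 + (-5)·y + (1)·z = 0
Row 3: (-12)·1 + (-12)·y + (2)·z = 0
Solving gives y = -3, z = -12.
Check: B·(1, -3, -12) = (3, -9, -36) = 3·(1, -3, -12).

-3, -12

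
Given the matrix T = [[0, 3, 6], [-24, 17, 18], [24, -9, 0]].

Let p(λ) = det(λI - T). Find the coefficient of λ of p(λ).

p(λ) = λ^3 - 17λ^2 + 90λ - 144.
The coefficient of λ is 90.

90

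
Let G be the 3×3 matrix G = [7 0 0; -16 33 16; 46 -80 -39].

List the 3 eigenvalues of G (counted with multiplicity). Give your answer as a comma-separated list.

-7, 1, 7

Set up det(λI - G) = 0.
Expanding along the first row, p(λ) = λ^3 - λ^2 - 49λ + 49.
Try λ = 7: p(7) = 0, so 7 is a root.
Dividing by (λ - 7) leaves λ^2 + 6λ - 7.
The quadratic factors as (λ + 7)·(λ - 1).
Eigenvalues: -7, 1, 7.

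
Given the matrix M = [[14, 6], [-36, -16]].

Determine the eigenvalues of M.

-4, 2

det(M - sI) = (14 - s)(-16 - s) - (6)·(-36) = s^2 + 2s - 8.
This factors as (s + 4)·(s - 2) = 0.
Eigenvalues: -4, 2.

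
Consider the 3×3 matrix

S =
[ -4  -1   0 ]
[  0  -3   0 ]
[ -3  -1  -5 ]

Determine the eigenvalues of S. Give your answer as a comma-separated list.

-5, -4, -3

Compute the characteristic polynomial p(lambda) = det(lambda·I - S).
Expanding along the first row, p(lambda) = lambda^3 + 12·lambda^2 + 47·lambda + 60.
Since p(-3) = 0, lambda = -3 is a root.
Dividing by (lambda + 3) leaves lambda^2 + 9·lambda + 20.
The quadratic factors as (lambda + 5)·(lambda + 4).
Eigenvalues: -5, -4, -3.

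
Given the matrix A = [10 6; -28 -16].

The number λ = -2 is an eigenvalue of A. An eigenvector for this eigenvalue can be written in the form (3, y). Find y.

We need (A + 2I)v = 0.
A + 2I = [[12, 6], [-28, -14]].
Row 1: (12)·3 + (6)·y = 0
Row 2: (-28)·3 + (-14)·y = 0
Solving gives y = -6.
Check: A·(3, -6) = (-6, 12) = -2·(3, -6).

-6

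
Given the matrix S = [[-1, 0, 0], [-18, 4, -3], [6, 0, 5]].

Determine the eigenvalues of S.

-1, 4, 5

Compute the characteristic polynomial p(λ) = det(λI - S).
Expanding along the first row, p(λ) = λ^3 - 8λ^2 + 11λ + 20.
Rational-root test: λ = 4 gives p(4) = 0.
Factor out (λ - 4): p(λ) = (λ - 4)·(λ^2 - 4λ - 5).
The quadratic factors as (λ + 1)·(λ - 5).
Eigenvalues: -1, 4, 5.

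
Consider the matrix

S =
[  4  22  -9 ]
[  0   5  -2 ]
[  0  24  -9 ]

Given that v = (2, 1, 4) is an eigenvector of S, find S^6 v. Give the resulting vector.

First find the eigenvalue: Sv = (-6, -3, -12) = -3·(2, 1, 4), so λ = -3.
Then S^6 v = λ^6·v = (-3)^6·(2, 1, 4) = 729·(2, 1, 4) = (1458, 729, 2916).

(1458, 729, 2916)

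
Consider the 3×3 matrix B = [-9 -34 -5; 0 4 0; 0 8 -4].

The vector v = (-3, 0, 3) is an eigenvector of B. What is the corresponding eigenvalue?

-4

Compute Bv: B·(-3, 0, 3) = (12, 0, -12).
Since Bv = λv, compare component 1: 12 = λ·-3, so λ = -4.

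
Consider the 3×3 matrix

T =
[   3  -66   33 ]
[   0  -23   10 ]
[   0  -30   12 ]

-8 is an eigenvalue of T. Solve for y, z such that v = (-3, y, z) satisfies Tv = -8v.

-2, -3

We need (T + 8I)v = 0.
T + 8I = [[11, -66, 33], [0, -15, 10], [0, -30, 20]].
Row 1: (11)·-3 + (-66)·y + (33)·z = 0
Row 2: (0)·-3 + (-15)·y + (10)·z = 0
Row 3: (0)·-3 + (-30)·y + (20)·z = 0
Solving gives y = -2, z = -3.
Check: T·(-3, -2, -3) = (24, 16, 24) = -8·(-3, -2, -3).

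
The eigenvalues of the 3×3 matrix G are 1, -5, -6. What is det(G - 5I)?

If G has eigenvalues 1, -5, -6, then G - 5I has eigenvalues -4, -10, -11.
det(G - 5I) = (-4) · (-10) · (-11) = -440.

-440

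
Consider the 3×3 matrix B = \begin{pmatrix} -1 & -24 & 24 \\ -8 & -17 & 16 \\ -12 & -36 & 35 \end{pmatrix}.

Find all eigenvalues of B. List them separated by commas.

-1, 7, 11

Compute the characteristic polynomial p(r) = det(rI - B).
Cofactor expansion gives p(r) = r^3 - 17r^2 + 59r + 77.
Since p(-1) = 0, r = -1 is a root.
Factor out (r + 1): p(r) = (r + 1)·(r^2 - 18r + 77).
The quadratic factors as (r - 7)·(r - 11).
Eigenvalues: -1, 7, 11.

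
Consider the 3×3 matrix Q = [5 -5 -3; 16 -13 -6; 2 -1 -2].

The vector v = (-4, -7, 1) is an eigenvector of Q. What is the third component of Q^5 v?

First find the eigenvalue: Qv = (12, 21, -3) = -3·(-4, -7, 1), so λ = -3.
Then Q^5 v = λ^5·v = (-3)^5·(-4, -7, 1) = -243·(-4, -7, 1) = (972, 1701, -243).

-243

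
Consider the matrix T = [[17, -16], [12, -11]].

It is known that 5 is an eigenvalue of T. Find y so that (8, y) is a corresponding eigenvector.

6

We need (T - 5I)v = 0.
T - 5I = [[12, -16], [12, -16]].
Row 1: (12)·8 + (-16)·y = 0
Row 2: (12)·8 + (-16)·y = 0
Solving gives y = 6.
Check: T·(8, 6) = (40, 30) = 5·(8, 6).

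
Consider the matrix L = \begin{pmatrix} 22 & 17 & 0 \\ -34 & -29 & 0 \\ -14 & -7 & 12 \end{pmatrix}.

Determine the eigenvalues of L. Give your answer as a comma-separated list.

Set up det(lambda·I - L) = 0.
Expanding along the first row, p(lambda) = lambda^3 - 5·lambda^2 - 144·lambda + 720.
Since p(5) = 0, lambda = 5 is a root.
Dividing by (lambda - 5) leaves lambda^2 - 144.
The quadratic factors as (lambda + 12)·(lambda - 12).
Eigenvalues: -12, 5, 12.

-12, 5, 12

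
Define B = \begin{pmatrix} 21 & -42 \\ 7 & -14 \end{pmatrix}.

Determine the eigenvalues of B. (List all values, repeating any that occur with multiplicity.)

det(B - rI) = (21 - r)(-14 - r) - (-42)·(7) = r^2 - 7r.
This factors as r·(r - 7) = 0.
Eigenvalues: 0, 7.

0, 7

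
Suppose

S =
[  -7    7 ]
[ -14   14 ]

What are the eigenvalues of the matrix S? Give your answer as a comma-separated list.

0, 7

det(S - λI) = (-7 - λ)(14 - λ) - (7)·(-14) = λ^2 - 7λ.
This factors as λ·(λ - 7) = 0.
Eigenvalues: 0, 7.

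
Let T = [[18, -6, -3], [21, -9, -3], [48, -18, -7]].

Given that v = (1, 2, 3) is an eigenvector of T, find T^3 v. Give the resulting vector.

(-27, -54, -81)

First find the eigenvalue: Tv = (-3, -6, -9) = -3·(1, 2, 3), so λ = -3.
Then T^3 v = λ^3·v = (-3)^3·(1, 2, 3) = -27·(1, 2, 3) = (-27, -54, -81).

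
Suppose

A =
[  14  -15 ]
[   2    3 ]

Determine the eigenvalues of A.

det(A - λI) = (14 - λ)(3 - λ) - (-15)·(2) = λ^2 - 17λ + 72.
This factors as (λ - 8)·(λ - 9) = 0.
Eigenvalues: 8, 9.

8, 9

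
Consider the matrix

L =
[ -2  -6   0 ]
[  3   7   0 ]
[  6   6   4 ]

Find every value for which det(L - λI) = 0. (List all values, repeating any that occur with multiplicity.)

The characteristic polynomial is p(t) = det(tI - L).
Expanding the 3×3 determinant: p(t) = t^3 - 9t^2 + 24t - 16.
Since p(1) = 0, t = 1 is a root.
Factor out (t - 1): p(t) = (t - 1)·(t^2 - 8t + 16).
The quadratic factor is (t - 4)^2.
Eigenvalues: 1, 4, 4.

1, 4, 4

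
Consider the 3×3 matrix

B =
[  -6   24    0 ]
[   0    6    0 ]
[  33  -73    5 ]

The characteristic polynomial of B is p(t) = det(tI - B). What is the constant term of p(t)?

180

p(t) = t^3 - 5t^2 - 36t + 180.
The constant term is 180.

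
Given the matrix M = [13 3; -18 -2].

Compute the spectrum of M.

4, 7

det(M - tI) = (13 - t)(-2 - t) - (3)·(-18) = t^2 - 11t + 28.
This factors as (t - 4)·(t - 7) = 0.
Eigenvalues: 4, 7.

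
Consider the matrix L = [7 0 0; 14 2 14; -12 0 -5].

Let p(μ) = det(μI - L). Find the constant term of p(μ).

70

p(μ) = μ^3 - 4μ^2 - 31μ + 70.
The constant term is 70.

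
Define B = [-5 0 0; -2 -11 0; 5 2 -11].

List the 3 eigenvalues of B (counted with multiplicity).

B is lower triangular, so its eigenvalues are the diagonal entries.
Diagonal: -5, -11, -11.

-11, -11, -5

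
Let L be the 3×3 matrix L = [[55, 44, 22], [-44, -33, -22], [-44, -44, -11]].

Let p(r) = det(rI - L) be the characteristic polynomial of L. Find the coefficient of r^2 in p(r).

The coefficient of r^2 of det(rI - L) is −trace(L).
trace(L) = (55) + (-33) + (-11) = 11, so the coefficient is -11.

-11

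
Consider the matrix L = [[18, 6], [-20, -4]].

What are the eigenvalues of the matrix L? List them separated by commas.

det(L - μI) = (18 - μ)(-4 - μ) - (6)·(-20) = μ^2 - 14μ + 48.
This factors as (μ - 6)·(μ - 8) = 0.
Eigenvalues: 6, 8.

6, 8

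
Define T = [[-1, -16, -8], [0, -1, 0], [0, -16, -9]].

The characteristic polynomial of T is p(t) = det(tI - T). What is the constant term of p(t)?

9

p(t) = t^3 + 11t^2 + 19t + 9.
The constant term is 9.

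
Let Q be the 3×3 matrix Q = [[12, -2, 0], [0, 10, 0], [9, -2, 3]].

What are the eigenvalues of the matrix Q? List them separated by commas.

3, 10, 12

Compute the characteristic polynomial p(s) = det(sI - Q).
Expanding the 3×3 determinant: p(s) = s^3 - 25s^2 + 186s - 360.
Try s = 3: p(3) = 0, so 3 is a root.
Factor out (s - 3): p(s) = (s - 3)·(s^2 - 22s + 120).
The quadratic factors as (s - 10)·(s - 12).
Eigenvalues: 3, 10, 12.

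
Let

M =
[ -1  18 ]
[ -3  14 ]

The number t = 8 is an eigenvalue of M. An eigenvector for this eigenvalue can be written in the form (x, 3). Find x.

6

We need (M - 8I)v = 0.
M - 8I = [[-9, 18], [-3, 6]].
Row 1: (-9)·x + (18)·3 = 0
Row 2: (-3)·x + (6)·3 = 0
Solving gives x = 6.
Check: M·(6, 3) = (48, 24) = 8·(6, 3).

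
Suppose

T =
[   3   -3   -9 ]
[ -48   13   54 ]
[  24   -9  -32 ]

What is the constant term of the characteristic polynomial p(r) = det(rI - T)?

p(0) = det(0·I − T) = det(−T) = (−1)^3·det(T).
det(T) = -150, so p(0) = 150.

150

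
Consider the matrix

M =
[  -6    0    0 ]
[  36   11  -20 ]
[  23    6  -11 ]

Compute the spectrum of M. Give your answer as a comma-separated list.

-6, -1, 1

The characteristic polynomial is p(s) = det(sI - M).
Expanding along the first row, p(s) = s^3 + 6s^2 - s - 6.
Rational-root test: s = -1 gives p(-1) = 0.
Factor out (s + 1): p(s) = (s + 1)·(s^2 + 5s - 6).
The quadratic factors as (s + 6)·(s - 1).
Eigenvalues: -6, -1, 1.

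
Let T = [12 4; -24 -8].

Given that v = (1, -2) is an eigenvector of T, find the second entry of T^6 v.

First find the eigenvalue: Tv = (4, -8) = 4·(1, -2), so λ = 4.
Then T^6 v = λ^6·v = 4^6·(1, -2) = 4096·(1, -2) = (4096, -8192).

-8192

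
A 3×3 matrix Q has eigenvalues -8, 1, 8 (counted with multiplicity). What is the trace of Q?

trace(Q) is the sum of the eigenvalues: (-8) + (1) + (8) = 1.

1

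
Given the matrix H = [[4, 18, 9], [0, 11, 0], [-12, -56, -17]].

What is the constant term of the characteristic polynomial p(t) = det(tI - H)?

p(0) = det(0·I − H) = det(−H) = (−1)^3·det(H).
det(H) = 440, so p(0) = -440.

-440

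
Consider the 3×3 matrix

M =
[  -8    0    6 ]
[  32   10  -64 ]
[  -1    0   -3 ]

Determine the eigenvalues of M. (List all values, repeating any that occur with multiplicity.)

Set up det(μI - M) = 0.
Expanding the 3×3 determinant: p(μ) = μ^3 + μ^2 - 80μ - 300.
Since p(10) = 0, μ = 10 is a root.
Factor out (μ - 10): p(μ) = (μ - 10)·(μ^2 + 11μ + 30).
The quadratic factors as (μ + 6)·(μ + 5).
Eigenvalues: -6, -5, 10.

-6, -5, 10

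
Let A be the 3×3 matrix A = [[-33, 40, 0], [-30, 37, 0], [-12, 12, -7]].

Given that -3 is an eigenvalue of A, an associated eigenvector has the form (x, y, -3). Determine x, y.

We need (A + 3I)v = 0.
A + 3I = [[-30, 40, 0], [-30, 40, 0], [-12, 12, -4]].
Row 1: (-30)·x + (40)·y + (0)·-3 = 0
Row 2: (-30)·x + (40)·y + (0)·-3 = 0
Row 3: (-12)·x + (12)·y + (-4)·-3 = 0
Solving gives x = 4, y = 3.
Check: A·(4, 3, -3) = (-12, -9, 9) = -3·(4, 3, -3).

4, 3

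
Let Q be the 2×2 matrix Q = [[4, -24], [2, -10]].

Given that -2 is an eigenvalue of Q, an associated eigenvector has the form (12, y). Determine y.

We need (Q + 2I)v = 0.
Q + 2I = [[6, -24], [2, -8]].
Row 1: (6)·12 + (-24)·y = 0
Row 2: (2)·12 + (-8)·y = 0
Solving gives y = 3.
Check: Q·(12, 3) = (-24, -6) = -2·(12, 3).

3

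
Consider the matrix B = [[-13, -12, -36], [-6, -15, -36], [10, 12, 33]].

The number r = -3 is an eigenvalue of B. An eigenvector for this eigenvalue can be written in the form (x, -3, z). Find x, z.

We need (B + 3I)v = 0.
B + 3I = [[-10, -12, -36], [-6, -12, -36], [10, 12, 36]].
Row 1: (-10)·x + (-12)·-3 + (-36)·z = 0
Row 2: (-6)·x + (-12)·-3 + (-36)·z = 0
Row 3: (10)·x + (12)·-3 + (36)·z = 0
Solving gives x = 0, z = 1.
Check: B·(0, -3, 1) = (0, 9, -3) = -3·(0, -3, 1).

0, 1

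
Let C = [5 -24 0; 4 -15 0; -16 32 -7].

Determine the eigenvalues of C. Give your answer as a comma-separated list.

-7, -7, -3

Set up det(λI - C) = 0.
Expanding along the first row, p(λ) = λ^3 + 17λ^2 + 91λ + 147.
Since p(-3) = 0, λ = -3 is a root.
Dividing by (λ + 3) leaves λ^2 + 14λ + 49.
The quadratic factor is (λ + 7)^2.
Eigenvalues: -7, -7, -3.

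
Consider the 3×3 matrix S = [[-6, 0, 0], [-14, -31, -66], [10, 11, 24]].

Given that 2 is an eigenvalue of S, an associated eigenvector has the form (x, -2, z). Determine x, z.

0, 1

We need (S - 2I)v = 0.
S - 2I = [[-8, 0, 0], [-14, -33, -66], [10, 11, 22]].
Row 1: (-8)·x + (0)·-2 + (0)·z = 0
Row 2: (-14)·x + (-33)·-2 + (-66)·z = 0
Row 3: (10)·x + (11)·-2 + (22)·z = 0
Solving gives x = 0, z = 1.
Check: S·(0, -2, 1) = (0, -4, 2) = 2·(0, -2, 1).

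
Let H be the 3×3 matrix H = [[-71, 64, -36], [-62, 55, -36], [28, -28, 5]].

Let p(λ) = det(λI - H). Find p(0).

-315

p(0) = det(0·I − H) = det(−H) = (−1)^3·det(H).
det(H) = 315, so p(0) = -315.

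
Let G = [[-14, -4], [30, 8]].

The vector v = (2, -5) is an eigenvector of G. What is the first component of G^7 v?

-32768

First find the eigenvalue: Gv = (-8, 20) = -4·(2, -5), so λ = -4.
Then G^7 v = λ^7·v = (-4)^7·(2, -5) = -16384·(2, -5) = (-32768, 81920).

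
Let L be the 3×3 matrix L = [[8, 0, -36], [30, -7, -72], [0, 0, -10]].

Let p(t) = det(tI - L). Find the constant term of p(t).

-560

p(t) = t^3 + 9t^2 - 66t - 560.
The constant term is -560.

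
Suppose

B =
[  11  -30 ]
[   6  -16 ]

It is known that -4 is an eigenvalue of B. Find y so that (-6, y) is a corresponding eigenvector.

-3

We need (B + 4I)v = 0.
B + 4I = [[15, -30], [6, -12]].
Row 1: (15)·-6 + (-30)·y = 0
Row 2: (6)·-6 + (-12)·y = 0
Solving gives y = -3.
Check: B·(-6, -3) = (24, 12) = -4·(-6, -3).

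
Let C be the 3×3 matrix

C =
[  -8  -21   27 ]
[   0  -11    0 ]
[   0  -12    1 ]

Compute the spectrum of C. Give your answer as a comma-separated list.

Set up det(λI - C) = 0.
Expanding the 3×3 determinant: p(λ) = λ^3 + 18λ^2 + 69λ - 88.
Since p(1) = 0, λ = 1 is a root.
Factor out (λ - 1): p(λ) = (λ - 1)·(λ^2 + 19λ + 88).
The quadratic factors as (λ + 11)·(λ + 8).
Eigenvalues: -11, -8, 1.

-11, -8, 1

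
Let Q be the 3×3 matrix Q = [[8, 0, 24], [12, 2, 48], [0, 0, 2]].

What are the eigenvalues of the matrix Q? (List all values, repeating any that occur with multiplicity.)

2, 2, 8

Compute the characteristic polynomial p(λ) = det(λI - Q).
Expanding along the first row, p(λ) = λ^3 - 12λ^2 + 36λ - 32.
Rational-root test: λ = 2 gives p(2) = 0.
Factor out (λ - 2): p(λ) = (λ - 2)·(λ^2 - 10λ + 16).
The quadratic factors as (λ - 2)·(λ - 8).
Eigenvalues: 2, 2, 8.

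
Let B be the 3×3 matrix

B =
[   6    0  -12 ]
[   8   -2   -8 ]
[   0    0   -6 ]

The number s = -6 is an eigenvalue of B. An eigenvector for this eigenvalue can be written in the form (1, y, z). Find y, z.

We need (B + 6I)v = 0.
B + 6I = [[12, 0, -12], [8, 4, -8], [0, 0, 0]].
Row 1: (12)·1 + (0)·y + (-12)·z = 0
Row 2: (8)·1 + (4)·y + (-8)·z = 0
Row 3: (0)·1 + (0)·y + (0)·z = 0
Solving gives y = 0, z = 1.
Check: B·(1, 0, 1) = (-6, 0, -6) = -6·(1, 0, 1).

0, 1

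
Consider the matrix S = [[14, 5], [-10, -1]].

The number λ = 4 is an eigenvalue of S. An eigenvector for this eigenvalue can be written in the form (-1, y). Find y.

We need (S - 4I)v = 0.
S - 4I = [[10, 5], [-10, -5]].
Row 1: (10)·-1 + (5)·y = 0
Row 2: (-10)·-1 + (-5)·y = 0
Solving gives y = 2.
Check: S·(-1, 2) = (-4, 8) = 4·(-1, 2).

2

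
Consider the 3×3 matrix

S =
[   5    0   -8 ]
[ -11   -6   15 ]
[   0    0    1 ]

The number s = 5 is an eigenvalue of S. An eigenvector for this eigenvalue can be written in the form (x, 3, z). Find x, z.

-3, 0

We need (S - 5I)v = 0.
S - 5I = [[0, 0, -8], [-11, -11, 15], [0, 0, -4]].
Row 1: (0)·x + (0)·3 + (-8)·z = 0
Row 2: (-11)·x + (-11)·3 + (15)·z = 0
Row 3: (0)·x + (0)·3 + (-4)·z = 0
Solving gives x = -3, z = 0.
Check: S·(-3, 3, 0) = (-15, 15, 0) = 5·(-3, 3, 0).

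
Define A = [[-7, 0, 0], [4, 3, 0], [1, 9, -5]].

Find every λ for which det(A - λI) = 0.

-7, -5, 3

A is lower triangular, so its eigenvalues are the diagonal entries.
Diagonal: -7, 3, -5.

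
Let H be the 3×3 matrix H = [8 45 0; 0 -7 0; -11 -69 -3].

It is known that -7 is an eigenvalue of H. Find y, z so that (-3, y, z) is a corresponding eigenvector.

We need (H + 7I)v = 0.
H + 7I = [[15, 45, 0], [0, 0, 0], [-11, -69, 4]].
Row 1: (15)·-3 + (45)·y + (0)·z = 0
Row 2: (0)·-3 + (0)·y + (0)·z = 0
Row 3: (-11)·-3 + (-69)·y + (4)·z = 0
Solving gives y = 1, z = 9.
Check: H·(-3, 1, 9) = (21, -7, -63) = -7·(-3, 1, 9).

1, 9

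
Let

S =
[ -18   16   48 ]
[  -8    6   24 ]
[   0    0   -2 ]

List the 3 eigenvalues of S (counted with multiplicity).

-10, -2, -2

Compute the characteristic polynomial p(μ) = det(μI - S).
Expanding the 3×3 determinant: p(μ) = μ^3 + 14μ^2 + 44μ + 40.
Try μ = -2: p(-2) = 0, so -2 is a root.
Dividing by (μ + 2) leaves μ^2 + 12μ + 20.
The quadratic factors as (μ + 10)·(μ + 2).
Eigenvalues: -10, -2, -2.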